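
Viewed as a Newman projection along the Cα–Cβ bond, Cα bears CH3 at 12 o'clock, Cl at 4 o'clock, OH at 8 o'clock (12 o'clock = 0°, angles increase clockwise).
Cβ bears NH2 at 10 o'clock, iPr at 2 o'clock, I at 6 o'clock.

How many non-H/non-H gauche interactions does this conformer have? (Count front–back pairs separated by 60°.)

Non-H gauche pairs: CH3(0°)/NH2(300°); CH3(0°)/iPr(60°); Cl(120°)/iPr(60°); Cl(120°)/I(180°); OH(240°)/NH2(300°); OH(240°)/I(180°) — 6 interactions.

6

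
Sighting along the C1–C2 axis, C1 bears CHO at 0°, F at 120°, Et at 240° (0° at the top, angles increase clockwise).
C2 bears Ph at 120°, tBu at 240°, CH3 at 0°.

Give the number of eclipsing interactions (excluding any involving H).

3

Non-H eclipsing pairs: CHO(0°)/CH3(0°); F(120°)/Ph(120°); Et(240°)/tBu(240°) — 3 interactions.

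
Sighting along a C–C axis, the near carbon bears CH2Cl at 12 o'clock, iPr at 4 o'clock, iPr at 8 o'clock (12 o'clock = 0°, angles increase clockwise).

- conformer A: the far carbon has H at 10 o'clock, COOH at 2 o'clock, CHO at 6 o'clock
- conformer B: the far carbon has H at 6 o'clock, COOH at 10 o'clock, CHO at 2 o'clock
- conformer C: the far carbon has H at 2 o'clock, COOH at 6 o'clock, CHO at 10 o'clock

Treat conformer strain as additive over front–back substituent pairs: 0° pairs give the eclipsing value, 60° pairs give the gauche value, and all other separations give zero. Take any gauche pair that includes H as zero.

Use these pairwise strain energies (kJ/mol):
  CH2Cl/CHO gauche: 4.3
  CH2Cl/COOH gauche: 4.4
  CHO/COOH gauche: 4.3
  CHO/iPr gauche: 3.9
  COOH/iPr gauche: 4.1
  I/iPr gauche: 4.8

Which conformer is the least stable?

B

A (staggered): CH2Cl–COOH gauche, iPr–COOH gauche, iPr–CHO gauche, iPr–CHO gauche; 4.4 + 4.1 + 3.9 + 3.9 = 16.3 kJ/mol.
B (staggered): CH2Cl–COOH gauche, CH2Cl–CHO gauche, iPr–CHO gauche, iPr–COOH gauche; 4.4 + 4.3 + 3.9 + 4.1 = 16.7 kJ/mol.
C (staggered): CH2Cl–CHO gauche, iPr–COOH gauche, iPr–COOH gauche, iPr–CHO gauche; 4.3 + 4.1 + 4.1 + 3.9 = 16.4 kJ/mol.
B has the highest total (16.7 kJ/mol).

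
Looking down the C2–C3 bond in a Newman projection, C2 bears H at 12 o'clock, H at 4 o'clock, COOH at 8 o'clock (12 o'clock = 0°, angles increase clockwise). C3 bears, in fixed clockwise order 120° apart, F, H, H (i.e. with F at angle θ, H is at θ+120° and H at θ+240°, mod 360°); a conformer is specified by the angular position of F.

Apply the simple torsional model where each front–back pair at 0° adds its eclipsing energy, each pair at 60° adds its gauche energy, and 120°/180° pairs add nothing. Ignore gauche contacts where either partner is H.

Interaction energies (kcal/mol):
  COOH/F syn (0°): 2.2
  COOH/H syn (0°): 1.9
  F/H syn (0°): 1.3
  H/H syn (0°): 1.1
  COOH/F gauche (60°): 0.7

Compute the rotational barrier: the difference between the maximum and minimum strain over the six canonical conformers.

F at 0° is eclipsed. H at 0° is eclipsed with F at 0° (1.3); H at 120° is eclipsed with H at 120° (1.1); COOH at 240° is eclipsed with H at 240° (1.9). Total 4.3 kcal/mol.
F at 60° (staggered): no non-H gauche contacts → 0.0 kcal/mol.
F at 120° is eclipsed. H at 0° is eclipsed with H at 0° (1.1); H at 120° is eclipsed with F at 120° (1.3); COOH at 240° is eclipsed with H at 240° (1.9). Total 4.3 kcal/mol.
F at 180° is staggered. COOH at 240° is gauche with F at 180° (0.7). Total 0.7 kcal/mol.
F at 240° is eclipsed. H at 0° is eclipsed with H at 0° (1.1); H at 120° is eclipsed with H at 120° (1.1); COOH at 240° is eclipsed with F at 240° (2.2). Total 4.4 kcal/mol.
F at 300° is staggered. COOH at 240° is gauche with F at 300° (0.7). Total 0.7 kcal/mol.
Max at 240° (4.4 kcal/mol), min at 60° (0.0 kcal/mol); barrier = 4.4 kcal/mol.

4.4 kcal/mol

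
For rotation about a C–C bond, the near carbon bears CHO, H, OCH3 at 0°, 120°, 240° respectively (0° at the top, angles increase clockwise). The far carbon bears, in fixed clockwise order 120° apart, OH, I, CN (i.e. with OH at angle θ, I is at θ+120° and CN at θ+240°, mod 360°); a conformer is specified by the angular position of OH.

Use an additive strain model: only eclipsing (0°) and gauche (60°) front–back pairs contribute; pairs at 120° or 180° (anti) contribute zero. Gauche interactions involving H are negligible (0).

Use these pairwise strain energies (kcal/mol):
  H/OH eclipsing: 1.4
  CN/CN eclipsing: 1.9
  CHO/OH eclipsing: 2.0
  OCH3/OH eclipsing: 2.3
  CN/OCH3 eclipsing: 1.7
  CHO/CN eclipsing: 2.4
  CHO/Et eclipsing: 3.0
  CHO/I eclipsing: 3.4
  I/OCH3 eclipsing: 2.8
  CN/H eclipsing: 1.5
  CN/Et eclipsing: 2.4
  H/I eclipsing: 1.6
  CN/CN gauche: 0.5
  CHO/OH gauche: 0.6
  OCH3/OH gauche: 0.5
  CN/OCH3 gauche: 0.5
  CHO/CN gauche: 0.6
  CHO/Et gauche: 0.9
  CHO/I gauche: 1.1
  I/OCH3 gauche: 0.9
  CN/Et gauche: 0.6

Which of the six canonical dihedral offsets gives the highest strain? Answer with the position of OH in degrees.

240°

OH at 0° (eclipsed): CHO(0°)/OH(0°) eclipsed 2.0; H(120°)/I(120°) eclipsed 1.6; OCH3(240°)/CN(240°) eclipsed 1.7 → 5.3 kcal/mol.
OH at 60° (staggered): CHO(0°)/OH(60°) gauche 0.6; CHO(0°)/CN(300°) gauche 0.6; OCH3(240°)/I(180°) gauche 0.9; OCH3(240°)/CN(300°) gauche 0.5 → 2.6 kcal/mol.
OH at 120° (eclipsed): CHO(0°)/CN(0°) eclipsed 2.4; H(120°)/OH(120°) eclipsed 1.4; OCH3(240°)/I(240°) eclipsed 2.8 → 6.6 kcal/mol.
OH at 180° (staggered): CHO(0°)/I(300°) gauche 1.1; CHO(0°)/CN(60°) gauche 0.6; OCH3(240°)/OH(180°) gauche 0.5; OCH3(240°)/I(300°) gauche 0.9 → 3.1 kcal/mol.
OH at 240° (eclipsed): CHO(0°)/I(0°) eclipsed 3.4; H(120°)/CN(120°) eclipsed 1.5; OCH3(240°)/OH(240°) eclipsed 2.3 → 7.2 kcal/mol.
OH at 300° (staggered): CHO(0°)/OH(300°) gauche 0.6; CHO(0°)/I(60°) gauche 1.1; OCH3(240°)/OH(300°) gauche 0.5; OCH3(240°)/CN(180°) gauche 0.5 → 2.7 kcal/mol.
The maximum (7.2 kcal/mol) occurs with OH at 240°.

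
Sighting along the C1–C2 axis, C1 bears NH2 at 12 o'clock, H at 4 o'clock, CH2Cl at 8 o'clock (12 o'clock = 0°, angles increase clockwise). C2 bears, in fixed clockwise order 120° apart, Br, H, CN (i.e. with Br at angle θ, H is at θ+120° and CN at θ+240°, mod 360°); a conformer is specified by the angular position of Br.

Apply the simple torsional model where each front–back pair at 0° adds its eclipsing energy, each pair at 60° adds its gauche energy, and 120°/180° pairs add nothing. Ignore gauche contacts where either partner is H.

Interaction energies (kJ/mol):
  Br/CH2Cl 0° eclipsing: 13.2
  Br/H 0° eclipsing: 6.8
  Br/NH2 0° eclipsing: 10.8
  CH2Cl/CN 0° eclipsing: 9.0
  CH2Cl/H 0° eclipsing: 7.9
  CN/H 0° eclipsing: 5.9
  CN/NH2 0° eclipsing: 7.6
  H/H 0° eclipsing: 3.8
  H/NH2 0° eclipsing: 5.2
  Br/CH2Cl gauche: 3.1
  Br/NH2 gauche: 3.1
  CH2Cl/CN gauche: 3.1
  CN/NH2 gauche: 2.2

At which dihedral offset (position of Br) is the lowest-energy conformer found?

Br at 0° is eclipsed. NH2 at 0° is eclipsed with Br at 0° (10.8); H at 120° is eclipsed with H at 120° (3.8); CH2Cl at 240° is eclipsed with CN at 240° (9.0). Total 23.6 kJ/mol.
Br at 60° is staggered. NH2 at 0° is gauche with Br at 60° (3.1); NH2 at 0° is gauche with CN at 300° (2.2); CH2Cl at 240° is gauche with CN at 300° (3.1). Total 8.4 kJ/mol.
Br at 120° is eclipsed. NH2 at 0° is eclipsed with CN at 0° (7.6); H at 120° is eclipsed with Br at 120° (6.8); CH2Cl at 240° is eclipsed with H at 240° (7.9). Total 22.3 kJ/mol.
Br at 180° is staggered. NH2 at 0° is gauche with CN at 60° (2.2); CH2Cl at 240° is gauche with Br at 180° (3.1). Total 5.3 kJ/mol.
Br at 240° is eclipsed. NH2 at 0° is eclipsed with H at 0° (5.2); H at 120° is eclipsed with CN at 120° (5.9); CH2Cl at 240° is eclipsed with Br at 240° (13.2). Total 24.3 kJ/mol.
Br at 300° is staggered. NH2 at 0° is gauche with Br at 300° (3.1); CH2Cl at 240° is gauche with Br at 300° (3.1); CH2Cl at 240° is gauche with CN at 180° (3.1). Total 9.3 kJ/mol.
The minimum (5.3 kJ/mol) occurs with Br at 180°.

180°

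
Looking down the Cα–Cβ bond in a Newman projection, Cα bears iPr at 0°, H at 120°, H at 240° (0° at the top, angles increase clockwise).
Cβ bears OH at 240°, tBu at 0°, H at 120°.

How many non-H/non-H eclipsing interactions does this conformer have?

1

Non-H eclipsing pairs: iPr(0°)/tBu(0°) — 1 interaction.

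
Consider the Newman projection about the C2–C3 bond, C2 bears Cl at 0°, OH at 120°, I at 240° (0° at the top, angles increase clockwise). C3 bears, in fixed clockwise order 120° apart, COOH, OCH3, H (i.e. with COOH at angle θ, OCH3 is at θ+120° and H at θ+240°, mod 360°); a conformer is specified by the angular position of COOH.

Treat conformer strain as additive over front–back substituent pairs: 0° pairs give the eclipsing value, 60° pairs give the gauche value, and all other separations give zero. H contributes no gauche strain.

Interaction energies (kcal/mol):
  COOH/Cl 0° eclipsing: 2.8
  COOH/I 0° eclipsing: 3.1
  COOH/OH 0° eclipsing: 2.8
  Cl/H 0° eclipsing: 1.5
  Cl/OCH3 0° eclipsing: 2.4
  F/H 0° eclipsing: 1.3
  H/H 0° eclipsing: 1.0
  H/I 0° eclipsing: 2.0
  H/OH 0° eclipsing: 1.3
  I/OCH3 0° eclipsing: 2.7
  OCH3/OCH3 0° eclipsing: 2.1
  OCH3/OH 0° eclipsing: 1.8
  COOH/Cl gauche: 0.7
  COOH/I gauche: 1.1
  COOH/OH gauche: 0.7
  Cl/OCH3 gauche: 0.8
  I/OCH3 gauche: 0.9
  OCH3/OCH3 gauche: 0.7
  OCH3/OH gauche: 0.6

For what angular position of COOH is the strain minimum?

60°

COOH at 0° is eclipsed. Cl at 0° is eclipsed with COOH at 0° (2.8); OH at 120° is eclipsed with OCH3 at 120° (1.8); I at 240° is eclipsed with H at 240° (2.0). Total 6.6 kcal/mol.
COOH at 60° is staggered. Cl at 0° is gauche with COOH at 60° (0.7); OH at 120° is gauche with COOH at 60° (0.7); OH at 120° is gauche with OCH3 at 180° (0.6); I at 240° is gauche with OCH3 at 180° (0.9). Total 2.9 kcal/mol.
COOH at 120° is eclipsed. Cl at 0° is eclipsed with H at 0° (1.5); OH at 120° is eclipsed with COOH at 120° (2.8); I at 240° is eclipsed with OCH3 at 240° (2.7). Total 7.0 kcal/mol.
COOH at 180° is staggered. Cl at 0° is gauche with OCH3 at 300° (0.8); OH at 120° is gauche with COOH at 180° (0.7); I at 240° is gauche with COOH at 180° (1.1); I at 240° is gauche with OCH3 at 300° (0.9). Total 3.5 kcal/mol.
COOH at 240° is eclipsed. Cl at 0° is eclipsed with OCH3 at 0° (2.4); OH at 120° is eclipsed with H at 120° (1.3); I at 240° is eclipsed with COOH at 240° (3.1). Total 6.8 kcal/mol.
COOH at 300° is staggered. Cl at 0° is gauche with COOH at 300° (0.7); Cl at 0° is gauche with OCH3 at 60° (0.8); OH at 120° is gauche with OCH3 at 60° (0.6); I at 240° is gauche with COOH at 300° (1.1). Total 3.2 kcal/mol.
The minimum (2.9 kcal/mol) occurs with COOH at 60°.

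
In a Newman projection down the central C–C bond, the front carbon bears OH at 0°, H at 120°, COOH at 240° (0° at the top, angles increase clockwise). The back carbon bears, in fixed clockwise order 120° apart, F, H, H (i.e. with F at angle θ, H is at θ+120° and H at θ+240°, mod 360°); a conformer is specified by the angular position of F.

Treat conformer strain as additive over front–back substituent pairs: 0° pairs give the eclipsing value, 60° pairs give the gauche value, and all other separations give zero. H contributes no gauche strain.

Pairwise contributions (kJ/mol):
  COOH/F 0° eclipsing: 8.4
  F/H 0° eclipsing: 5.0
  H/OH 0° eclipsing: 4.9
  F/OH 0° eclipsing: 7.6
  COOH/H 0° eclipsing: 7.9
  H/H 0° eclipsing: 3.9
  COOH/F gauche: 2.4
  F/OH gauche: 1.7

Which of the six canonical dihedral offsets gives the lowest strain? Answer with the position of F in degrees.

F at 0° (eclipsed): OH–F eclipsed, H–H eclipsed, COOH–H eclipsed; 7.6 + 3.9 + 7.9 = 19.4 kJ/mol.
F at 60° (staggered): OH–F gauche; 1.7 = 1.7 kJ/mol.
F at 120° (eclipsed): OH–H eclipsed, H–F eclipsed, COOH–H eclipsed; 4.9 + 5.0 + 7.9 = 17.8 kJ/mol.
F at 180° (staggered): COOH–F gauche; 2.4 = 2.4 kJ/mol.
F at 240° (eclipsed): OH–H eclipsed, H–H eclipsed, COOH–F eclipsed; 4.9 + 3.9 + 8.4 = 17.2 kJ/mol.
F at 300° (staggered): OH–F gauche, COOH–F gauche; 1.7 + 2.4 = 4.1 kJ/mol.
The minimum (1.7 kJ/mol) occurs with F at 60°.

60°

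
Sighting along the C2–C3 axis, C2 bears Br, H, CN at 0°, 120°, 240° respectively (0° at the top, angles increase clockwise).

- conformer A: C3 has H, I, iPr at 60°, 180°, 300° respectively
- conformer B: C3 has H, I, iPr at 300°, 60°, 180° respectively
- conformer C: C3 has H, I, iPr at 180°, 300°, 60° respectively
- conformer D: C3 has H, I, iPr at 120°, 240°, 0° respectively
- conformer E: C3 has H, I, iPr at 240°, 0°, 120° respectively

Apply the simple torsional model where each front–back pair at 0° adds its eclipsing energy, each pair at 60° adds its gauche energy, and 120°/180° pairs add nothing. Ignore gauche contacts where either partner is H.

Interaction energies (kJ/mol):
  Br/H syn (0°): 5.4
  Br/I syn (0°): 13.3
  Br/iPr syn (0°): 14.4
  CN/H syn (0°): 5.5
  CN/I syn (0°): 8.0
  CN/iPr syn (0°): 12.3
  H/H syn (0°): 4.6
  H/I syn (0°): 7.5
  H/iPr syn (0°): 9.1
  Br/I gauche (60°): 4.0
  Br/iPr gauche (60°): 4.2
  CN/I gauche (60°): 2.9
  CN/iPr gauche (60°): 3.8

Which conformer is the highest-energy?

E

A is staggered. Br at 0° is gauche with iPr at 300° (4.2); CN at 240° is gauche with I at 180° (2.9); CN at 240° is gauche with iPr at 300° (3.8). Total 10.9 kJ/mol.
B is staggered. Br at 0° is gauche with I at 60° (4.0); CN at 240° is gauche with iPr at 180° (3.8). Total 7.8 kJ/mol.
C is staggered. Br at 0° is gauche with I at 300° (4.0); Br at 0° is gauche with iPr at 60° (4.2); CN at 240° is gauche with I at 300° (2.9). Total 11.1 kJ/mol.
D is eclipsed. Br at 0° is eclipsed with iPr at 0° (14.4); H at 120° is eclipsed with H at 120° (4.6); CN at 240° is eclipsed with I at 240° (8.0). Total 27.0 kJ/mol.
E is eclipsed. Br at 0° is eclipsed with I at 0° (13.3); H at 120° is eclipsed with iPr at 120° (9.1); CN at 240° is eclipsed with H at 240° (5.5). Total 27.9 kJ/mol.
E has the highest total (27.9 kJ/mol).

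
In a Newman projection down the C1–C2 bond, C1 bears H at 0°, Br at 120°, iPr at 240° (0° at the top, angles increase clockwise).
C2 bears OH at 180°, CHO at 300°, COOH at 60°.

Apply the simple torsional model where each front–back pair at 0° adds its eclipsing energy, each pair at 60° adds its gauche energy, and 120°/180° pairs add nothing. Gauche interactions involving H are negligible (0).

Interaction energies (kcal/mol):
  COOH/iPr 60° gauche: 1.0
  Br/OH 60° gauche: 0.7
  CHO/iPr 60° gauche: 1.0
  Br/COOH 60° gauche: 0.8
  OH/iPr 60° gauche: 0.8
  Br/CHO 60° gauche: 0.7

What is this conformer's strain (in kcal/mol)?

This conformer (staggered): Br(120°)/OH(180°) gauche 0.7; Br(120°)/COOH(60°) gauche 0.8; iPr(240°)/OH(180°) gauche 0.8; iPr(240°)/CHO(300°) gauche 1.0 → 3.3 kcal/mol.

3.3 kcal/mol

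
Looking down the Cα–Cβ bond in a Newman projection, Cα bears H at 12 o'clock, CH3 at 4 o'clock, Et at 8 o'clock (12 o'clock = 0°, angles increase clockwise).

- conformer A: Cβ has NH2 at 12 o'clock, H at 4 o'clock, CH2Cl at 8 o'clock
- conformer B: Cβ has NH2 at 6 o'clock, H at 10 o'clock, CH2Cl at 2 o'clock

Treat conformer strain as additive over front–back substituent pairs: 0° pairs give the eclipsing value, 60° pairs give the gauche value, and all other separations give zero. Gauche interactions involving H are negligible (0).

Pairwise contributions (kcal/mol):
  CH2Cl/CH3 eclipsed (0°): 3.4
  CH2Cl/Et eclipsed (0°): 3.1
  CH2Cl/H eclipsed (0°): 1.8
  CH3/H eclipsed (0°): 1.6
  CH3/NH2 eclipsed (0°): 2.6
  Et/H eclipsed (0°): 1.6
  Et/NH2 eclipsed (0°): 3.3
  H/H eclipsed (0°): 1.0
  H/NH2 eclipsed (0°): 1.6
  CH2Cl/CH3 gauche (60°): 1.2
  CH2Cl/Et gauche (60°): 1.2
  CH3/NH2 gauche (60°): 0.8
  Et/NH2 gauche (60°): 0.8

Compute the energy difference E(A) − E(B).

+3.5 kcal/mol

A is eclipsed. H at 0° is eclipsed with NH2 at 0° (1.6); CH3 at 120° is eclipsed with H at 120° (1.6); Et at 240° is eclipsed with CH2Cl at 240° (3.1). Total 6.3 kcal/mol.
B is staggered. CH3 at 120° is gauche with NH2 at 180° (0.8); CH3 at 120° is gauche with CH2Cl at 60° (1.2); Et at 240° is gauche with NH2 at 180° (0.8). Total 2.8 kcal/mol.
E(A) − E(B) = 6.3 − 2.8 = +3.5 kcal/mol.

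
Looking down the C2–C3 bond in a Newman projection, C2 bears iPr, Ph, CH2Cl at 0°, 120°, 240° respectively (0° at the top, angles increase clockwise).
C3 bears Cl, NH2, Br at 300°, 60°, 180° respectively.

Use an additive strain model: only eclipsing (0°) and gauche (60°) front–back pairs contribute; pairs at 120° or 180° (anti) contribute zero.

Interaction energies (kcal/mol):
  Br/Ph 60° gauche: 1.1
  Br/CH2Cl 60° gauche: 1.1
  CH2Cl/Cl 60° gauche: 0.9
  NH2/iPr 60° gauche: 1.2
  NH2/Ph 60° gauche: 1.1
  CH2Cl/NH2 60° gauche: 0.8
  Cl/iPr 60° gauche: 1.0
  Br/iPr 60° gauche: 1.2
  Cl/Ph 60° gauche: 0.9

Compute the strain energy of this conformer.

6.4 kcal/mol

This conformer (staggered): iPr(0°)/Cl(300°) gauche 1.0; iPr(0°)/NH2(60°) gauche 1.2; Ph(120°)/NH2(60°) gauche 1.1; Ph(120°)/Br(180°) gauche 1.1; CH2Cl(240°)/Cl(300°) gauche 0.9; CH2Cl(240°)/Br(180°) gauche 1.1 → 6.4 kcal/mol.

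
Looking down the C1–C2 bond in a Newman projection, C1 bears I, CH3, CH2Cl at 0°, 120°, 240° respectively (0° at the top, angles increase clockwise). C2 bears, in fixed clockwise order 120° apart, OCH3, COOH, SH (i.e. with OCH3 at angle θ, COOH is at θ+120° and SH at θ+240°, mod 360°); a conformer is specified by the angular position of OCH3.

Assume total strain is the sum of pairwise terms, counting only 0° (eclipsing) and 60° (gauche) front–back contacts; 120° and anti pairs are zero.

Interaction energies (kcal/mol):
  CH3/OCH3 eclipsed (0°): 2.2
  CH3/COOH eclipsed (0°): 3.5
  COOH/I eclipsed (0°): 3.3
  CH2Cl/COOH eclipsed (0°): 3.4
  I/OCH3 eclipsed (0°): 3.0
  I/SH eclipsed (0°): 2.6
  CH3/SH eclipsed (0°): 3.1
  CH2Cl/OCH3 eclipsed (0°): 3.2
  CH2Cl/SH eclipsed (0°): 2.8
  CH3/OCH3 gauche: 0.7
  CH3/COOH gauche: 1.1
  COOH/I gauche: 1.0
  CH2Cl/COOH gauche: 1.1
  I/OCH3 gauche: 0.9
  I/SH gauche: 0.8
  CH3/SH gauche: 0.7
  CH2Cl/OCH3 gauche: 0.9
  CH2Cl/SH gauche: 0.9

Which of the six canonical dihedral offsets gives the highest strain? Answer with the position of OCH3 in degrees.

240°

OCH3 at 0° is eclipsed. I at 0° is eclipsed with OCH3 at 0° (3.0); CH3 at 120° is eclipsed with COOH at 120° (3.5); CH2Cl at 240° is eclipsed with SH at 240° (2.8). Total 9.3 kcal/mol.
OCH3 at 60° is staggered. I at 0° is gauche with OCH3 at 60° (0.9); I at 0° is gauche with SH at 300° (0.8); CH3 at 120° is gauche with OCH3 at 60° (0.7); CH3 at 120° is gauche with COOH at 180° (1.1); CH2Cl at 240° is gauche with COOH at 180° (1.1); CH2Cl at 240° is gauche with SH at 300° (0.9). Total 5.5 kcal/mol.
OCH3 at 120° is eclipsed. I at 0° is eclipsed with SH at 0° (2.6); CH3 at 120° is eclipsed with OCH3 at 120° (2.2); CH2Cl at 240° is eclipsed with COOH at 240° (3.4). Total 8.2 kcal/mol.
OCH3 at 180° is staggered. I at 0° is gauche with COOH at 300° (1.0); I at 0° is gauche with SH at 60° (0.8); CH3 at 120° is gauche with OCH3 at 180° (0.7); CH3 at 120° is gauche with SH at 60° (0.7); CH2Cl at 240° is gauche with OCH3 at 180° (0.9); CH2Cl at 240° is gauche with COOH at 300° (1.1). Total 5.2 kcal/mol.
OCH3 at 240° is eclipsed. I at 0° is eclipsed with COOH at 0° (3.3); CH3 at 120° is eclipsed with SH at 120° (3.1); CH2Cl at 240° is eclipsed with OCH3 at 240° (3.2). Total 9.6 kcal/mol.
OCH3 at 300° is staggered. I at 0° is gauche with OCH3 at 300° (0.9); I at 0° is gauche with COOH at 60° (1.0); CH3 at 120° is gauche with COOH at 60° (1.1); CH3 at 120° is gauche with SH at 180° (0.7); CH2Cl at 240° is gauche with OCH3 at 300° (0.9); CH2Cl at 240° is gauche with SH at 180° (0.9). Total 5.5 kcal/mol.
The maximum (9.6 kcal/mol) occurs with OCH3 at 240°.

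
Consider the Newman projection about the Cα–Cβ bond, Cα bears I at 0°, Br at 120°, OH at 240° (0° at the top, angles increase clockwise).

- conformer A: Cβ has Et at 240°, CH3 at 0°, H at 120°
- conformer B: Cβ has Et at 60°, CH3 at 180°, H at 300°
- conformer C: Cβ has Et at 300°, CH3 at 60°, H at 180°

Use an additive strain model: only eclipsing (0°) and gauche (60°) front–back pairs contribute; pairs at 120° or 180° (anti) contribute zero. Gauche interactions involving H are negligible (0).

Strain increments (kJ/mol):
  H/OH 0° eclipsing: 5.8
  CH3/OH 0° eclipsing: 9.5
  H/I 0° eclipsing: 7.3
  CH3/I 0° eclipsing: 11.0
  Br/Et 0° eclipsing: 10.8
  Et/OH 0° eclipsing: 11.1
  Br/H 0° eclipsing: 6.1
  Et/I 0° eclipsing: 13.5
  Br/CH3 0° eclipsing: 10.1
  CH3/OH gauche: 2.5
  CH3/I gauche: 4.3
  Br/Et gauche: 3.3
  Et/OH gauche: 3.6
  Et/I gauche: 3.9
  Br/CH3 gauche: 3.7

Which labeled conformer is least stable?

A

A (eclipsed): I–CH3 eclipsed, Br–H eclipsed, OH–Et eclipsed; 11.0 + 6.1 + 11.1 = 28.2 kJ/mol.
B (staggered): I–Et gauche, Br–Et gauche, Br–CH3 gauche, OH–CH3 gauche; 3.9 + 3.3 + 3.7 + 2.5 = 13.4 kJ/mol.
C (staggered): I–Et gauche, I–CH3 gauche, Br–CH3 gauche, OH–Et gauche; 3.9 + 4.3 + 3.7 + 3.6 = 15.5 kJ/mol.
A has the highest total (28.2 kJ/mol).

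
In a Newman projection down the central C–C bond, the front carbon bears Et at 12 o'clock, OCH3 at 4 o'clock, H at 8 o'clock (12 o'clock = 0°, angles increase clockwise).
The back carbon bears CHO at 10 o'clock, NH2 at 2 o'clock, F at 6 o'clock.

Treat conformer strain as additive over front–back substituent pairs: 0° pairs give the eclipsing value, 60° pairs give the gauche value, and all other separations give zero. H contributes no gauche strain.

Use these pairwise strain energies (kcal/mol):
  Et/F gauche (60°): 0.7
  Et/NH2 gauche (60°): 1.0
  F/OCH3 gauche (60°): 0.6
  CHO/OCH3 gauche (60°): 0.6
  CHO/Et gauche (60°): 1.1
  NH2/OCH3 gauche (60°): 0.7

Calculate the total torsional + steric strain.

3.4 kcal/mol

This conformer (staggered): Et(0°)/CHO(300°) gauche 1.1; Et(0°)/NH2(60°) gauche 1.0; OCH3(120°)/NH2(60°) gauche 0.7; OCH3(120°)/F(180°) gauche 0.6 → 3.4 kcal/mol.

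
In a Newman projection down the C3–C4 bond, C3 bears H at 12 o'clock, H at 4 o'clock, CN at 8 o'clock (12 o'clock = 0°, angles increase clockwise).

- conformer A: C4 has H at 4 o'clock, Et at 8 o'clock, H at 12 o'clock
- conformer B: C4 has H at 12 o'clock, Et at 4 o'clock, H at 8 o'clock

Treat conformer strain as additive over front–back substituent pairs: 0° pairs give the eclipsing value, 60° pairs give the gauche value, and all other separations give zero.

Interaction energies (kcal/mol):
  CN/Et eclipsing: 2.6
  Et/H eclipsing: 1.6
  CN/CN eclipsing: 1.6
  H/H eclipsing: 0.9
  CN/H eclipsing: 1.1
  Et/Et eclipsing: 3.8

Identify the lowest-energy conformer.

A (eclipsed): H–H eclipsed, H–H eclipsed, CN–Et eclipsed; 0.9 + 0.9 + 2.6 = 4.4 kcal/mol.
B (eclipsed): H–H eclipsed, H–Et eclipsed, CN–H eclipsed; 0.9 + 1.6 + 1.1 = 3.6 kcal/mol.
B has the lowest total (3.6 kcal/mol).

B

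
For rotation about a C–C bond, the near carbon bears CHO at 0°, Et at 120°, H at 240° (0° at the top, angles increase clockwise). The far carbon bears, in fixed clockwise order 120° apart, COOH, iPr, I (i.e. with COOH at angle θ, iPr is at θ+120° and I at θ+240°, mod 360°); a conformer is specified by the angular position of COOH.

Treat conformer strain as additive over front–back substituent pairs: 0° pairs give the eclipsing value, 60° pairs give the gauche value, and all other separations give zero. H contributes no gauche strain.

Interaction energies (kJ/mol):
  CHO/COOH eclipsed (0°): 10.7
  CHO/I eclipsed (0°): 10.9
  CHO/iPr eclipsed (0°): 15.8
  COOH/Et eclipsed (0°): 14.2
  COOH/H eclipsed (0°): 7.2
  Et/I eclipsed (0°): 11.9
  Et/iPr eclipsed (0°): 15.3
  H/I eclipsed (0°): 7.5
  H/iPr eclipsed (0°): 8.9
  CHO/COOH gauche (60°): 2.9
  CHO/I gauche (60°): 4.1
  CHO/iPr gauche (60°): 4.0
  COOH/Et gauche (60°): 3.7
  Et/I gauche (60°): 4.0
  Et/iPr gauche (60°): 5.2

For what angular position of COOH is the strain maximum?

COOH at 0° (eclipsed): CHO–COOH eclipsed, Et–iPr eclipsed, H–I eclipsed; 10.7 + 15.3 + 7.5 = 33.5 kJ/mol.
COOH at 60° (staggered): CHO–COOH gauche, CHO–I gauche, Et–COOH gauche, Et–iPr gauche; 2.9 + 4.1 + 3.7 + 5.2 = 15.9 kJ/mol.
COOH at 120° (eclipsed): CHO–I eclipsed, Et–COOH eclipsed, H–iPr eclipsed; 10.9 + 14.2 + 8.9 = 34.0 kJ/mol.
COOH at 180° (staggered): CHO–iPr gauche, CHO–I gauche, Et–COOH gauche, Et–I gauche; 4.0 + 4.1 + 3.7 + 4.0 = 15.8 kJ/mol.
COOH at 240° (eclipsed): CHO–iPr eclipsed, Et–I eclipsed, H–COOH eclipsed; 15.8 + 11.9 + 7.2 = 34.9 kJ/mol.
COOH at 300° (staggered): CHO–COOH gauche, CHO–iPr gauche, Et–iPr gauche, Et–I gauche; 2.9 + 4.0 + 5.2 + 4.0 = 16.1 kJ/mol.
The maximum (34.9 kJ/mol) occurs with COOH at 240°.

240°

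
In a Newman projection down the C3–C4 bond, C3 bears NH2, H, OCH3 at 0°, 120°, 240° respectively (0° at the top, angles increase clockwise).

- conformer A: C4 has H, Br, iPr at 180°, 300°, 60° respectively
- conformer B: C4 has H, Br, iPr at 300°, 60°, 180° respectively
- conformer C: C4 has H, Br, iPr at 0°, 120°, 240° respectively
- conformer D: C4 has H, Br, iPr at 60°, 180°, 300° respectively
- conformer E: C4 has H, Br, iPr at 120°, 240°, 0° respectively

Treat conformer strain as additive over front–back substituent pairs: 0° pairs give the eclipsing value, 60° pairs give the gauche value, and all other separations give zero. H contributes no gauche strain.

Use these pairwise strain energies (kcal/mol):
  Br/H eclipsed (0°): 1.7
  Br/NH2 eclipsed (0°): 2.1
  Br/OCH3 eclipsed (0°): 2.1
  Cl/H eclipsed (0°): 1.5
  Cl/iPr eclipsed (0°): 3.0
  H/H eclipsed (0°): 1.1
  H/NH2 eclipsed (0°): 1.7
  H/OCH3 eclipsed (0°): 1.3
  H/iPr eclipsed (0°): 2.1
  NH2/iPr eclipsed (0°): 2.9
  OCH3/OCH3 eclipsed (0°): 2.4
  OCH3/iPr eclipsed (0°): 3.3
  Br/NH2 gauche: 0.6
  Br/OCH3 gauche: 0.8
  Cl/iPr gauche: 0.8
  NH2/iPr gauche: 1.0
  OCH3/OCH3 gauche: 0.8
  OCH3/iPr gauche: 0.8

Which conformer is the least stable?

A (staggered): NH2(0°)/Br(300°) gauche 0.6; NH2(0°)/iPr(60°) gauche 1.0; OCH3(240°)/Br(300°) gauche 0.8 → 2.4 kcal/mol.
B (staggered): NH2(0°)/Br(60°) gauche 0.6; OCH3(240°)/iPr(180°) gauche 0.8 → 1.4 kcal/mol.
C (eclipsed): NH2(0°)/H(0°) eclipsed 1.7; H(120°)/Br(120°) eclipsed 1.7; OCH3(240°)/iPr(240°) eclipsed 3.3 → 6.7 kcal/mol.
D (staggered): NH2(0°)/iPr(300°) gauche 1.0; OCH3(240°)/Br(180°) gauche 0.8; OCH3(240°)/iPr(300°) gauche 0.8 → 2.6 kcal/mol.
E (eclipsed): NH2(0°)/iPr(0°) eclipsed 2.9; H(120°)/H(120°) eclipsed 1.1; OCH3(240°)/Br(240°) eclipsed 2.1 → 6.1 kcal/mol.
C has the highest total (6.7 kcal/mol).

C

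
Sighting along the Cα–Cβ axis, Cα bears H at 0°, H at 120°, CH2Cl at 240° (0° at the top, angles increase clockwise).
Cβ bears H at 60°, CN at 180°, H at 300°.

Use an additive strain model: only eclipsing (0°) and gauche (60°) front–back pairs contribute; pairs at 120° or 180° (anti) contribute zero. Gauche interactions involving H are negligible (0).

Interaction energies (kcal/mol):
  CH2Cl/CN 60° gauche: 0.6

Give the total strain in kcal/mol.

This conformer (staggered): CH2Cl–CN gauche; 0.6 = 0.6 kcal/mol.

0.6 kcal/mol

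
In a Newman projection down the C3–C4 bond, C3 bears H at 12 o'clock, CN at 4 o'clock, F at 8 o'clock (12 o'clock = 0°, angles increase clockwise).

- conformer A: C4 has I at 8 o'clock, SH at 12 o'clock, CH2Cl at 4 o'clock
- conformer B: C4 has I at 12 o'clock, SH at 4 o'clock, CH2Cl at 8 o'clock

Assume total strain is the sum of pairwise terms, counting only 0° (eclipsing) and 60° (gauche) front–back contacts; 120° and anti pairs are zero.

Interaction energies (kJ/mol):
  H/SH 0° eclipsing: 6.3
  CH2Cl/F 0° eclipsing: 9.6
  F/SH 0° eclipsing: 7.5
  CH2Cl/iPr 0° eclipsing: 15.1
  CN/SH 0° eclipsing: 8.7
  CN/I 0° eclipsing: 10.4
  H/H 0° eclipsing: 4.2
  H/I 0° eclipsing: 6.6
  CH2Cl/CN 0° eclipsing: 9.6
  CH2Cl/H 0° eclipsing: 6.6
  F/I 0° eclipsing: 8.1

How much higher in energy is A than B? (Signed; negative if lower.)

-0.9 kJ/mol

A (eclipsed): H–SH eclipsed, CN–CH2Cl eclipsed, F–I eclipsed; 6.3 + 9.6 + 8.1 = 24.0 kJ/mol.
B (eclipsed): H–I eclipsed, CN–SH eclipsed, F–CH2Cl eclipsed; 6.6 + 8.7 + 9.6 = 24.9 kJ/mol.
E(A) − E(B) = 24.0 − 24.9 = -0.9 kJ/mol.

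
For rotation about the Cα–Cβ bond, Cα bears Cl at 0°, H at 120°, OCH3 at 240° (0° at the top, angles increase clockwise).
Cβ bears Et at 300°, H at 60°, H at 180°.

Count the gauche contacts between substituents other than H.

Non-H gauche pairs: Cl(0°)/Et(300°); OCH3(240°)/Et(300°) — 2 interactions.

2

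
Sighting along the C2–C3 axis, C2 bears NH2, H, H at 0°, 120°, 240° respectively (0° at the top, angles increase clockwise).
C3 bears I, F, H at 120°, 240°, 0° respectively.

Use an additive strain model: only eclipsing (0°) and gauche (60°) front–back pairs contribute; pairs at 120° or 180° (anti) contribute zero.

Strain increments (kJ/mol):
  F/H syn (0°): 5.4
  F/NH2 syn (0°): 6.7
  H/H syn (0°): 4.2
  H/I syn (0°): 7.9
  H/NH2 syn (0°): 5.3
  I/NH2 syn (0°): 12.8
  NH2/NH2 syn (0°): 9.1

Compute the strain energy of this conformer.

This conformer (eclipsed): NH2–H eclipsed, H–I eclipsed, H–F eclipsed; 5.3 + 7.9 + 5.4 = 18.6 kJ/mol.

18.6 kJ/mol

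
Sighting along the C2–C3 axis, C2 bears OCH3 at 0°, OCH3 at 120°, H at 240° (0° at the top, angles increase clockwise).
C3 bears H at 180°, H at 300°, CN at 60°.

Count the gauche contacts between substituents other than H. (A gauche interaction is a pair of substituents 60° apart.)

Non-H gauche pairs: OCH3(0°)/CN(60°); OCH3(120°)/CN(60°) — 2 interactions.

2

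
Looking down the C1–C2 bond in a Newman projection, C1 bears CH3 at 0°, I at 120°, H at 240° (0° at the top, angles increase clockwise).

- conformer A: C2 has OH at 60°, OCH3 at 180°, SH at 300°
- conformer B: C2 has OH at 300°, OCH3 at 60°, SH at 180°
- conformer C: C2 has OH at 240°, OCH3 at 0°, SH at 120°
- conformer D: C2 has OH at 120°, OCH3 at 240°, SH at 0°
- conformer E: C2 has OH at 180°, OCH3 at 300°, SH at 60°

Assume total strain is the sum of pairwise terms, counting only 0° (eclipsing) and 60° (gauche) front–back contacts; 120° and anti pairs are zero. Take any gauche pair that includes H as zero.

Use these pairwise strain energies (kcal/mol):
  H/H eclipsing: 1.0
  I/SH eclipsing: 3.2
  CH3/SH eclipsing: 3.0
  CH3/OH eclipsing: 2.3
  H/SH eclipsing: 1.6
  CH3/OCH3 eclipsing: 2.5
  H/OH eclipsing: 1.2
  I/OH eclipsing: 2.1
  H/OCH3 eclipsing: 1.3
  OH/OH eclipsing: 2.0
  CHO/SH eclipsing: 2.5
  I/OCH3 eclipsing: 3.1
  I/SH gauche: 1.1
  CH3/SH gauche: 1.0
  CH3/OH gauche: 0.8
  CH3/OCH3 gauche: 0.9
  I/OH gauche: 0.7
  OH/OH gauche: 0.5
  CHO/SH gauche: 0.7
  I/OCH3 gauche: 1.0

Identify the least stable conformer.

A (staggered): CH3(0°)/OH(60°) gauche 0.8; CH3(0°)/SH(300°) gauche 1.0; I(120°)/OH(60°) gauche 0.7; I(120°)/OCH3(180°) gauche 1.0 → 3.5 kcal/mol.
B (staggered): CH3(0°)/OH(300°) gauche 0.8; CH3(0°)/OCH3(60°) gauche 0.9; I(120°)/OCH3(60°) gauche 1.0; I(120°)/SH(180°) gauche 1.1 → 3.8 kcal/mol.
C (eclipsed): CH3(0°)/OCH3(0°) eclipsed 2.5; I(120°)/SH(120°) eclipsed 3.2; H(240°)/OH(240°) eclipsed 1.2 → 6.9 kcal/mol.
D (eclipsed): CH3(0°)/SH(0°) eclipsed 3.0; I(120°)/OH(120°) eclipsed 2.1; H(240°)/OCH3(240°) eclipsed 1.3 → 6.4 kcal/mol.
E (staggered): CH3(0°)/OCH3(300°) gauche 0.9; CH3(0°)/SH(60°) gauche 1.0; I(120°)/OH(180°) gauche 0.7; I(120°)/SH(60°) gauche 1.1 → 3.7 kcal/mol.
C has the highest total (6.9 kcal/mol).

C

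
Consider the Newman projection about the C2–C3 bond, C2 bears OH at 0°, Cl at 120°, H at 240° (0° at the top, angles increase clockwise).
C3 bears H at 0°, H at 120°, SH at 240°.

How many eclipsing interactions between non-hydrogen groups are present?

Every eclipsing pair involves H, so the count is 0.

0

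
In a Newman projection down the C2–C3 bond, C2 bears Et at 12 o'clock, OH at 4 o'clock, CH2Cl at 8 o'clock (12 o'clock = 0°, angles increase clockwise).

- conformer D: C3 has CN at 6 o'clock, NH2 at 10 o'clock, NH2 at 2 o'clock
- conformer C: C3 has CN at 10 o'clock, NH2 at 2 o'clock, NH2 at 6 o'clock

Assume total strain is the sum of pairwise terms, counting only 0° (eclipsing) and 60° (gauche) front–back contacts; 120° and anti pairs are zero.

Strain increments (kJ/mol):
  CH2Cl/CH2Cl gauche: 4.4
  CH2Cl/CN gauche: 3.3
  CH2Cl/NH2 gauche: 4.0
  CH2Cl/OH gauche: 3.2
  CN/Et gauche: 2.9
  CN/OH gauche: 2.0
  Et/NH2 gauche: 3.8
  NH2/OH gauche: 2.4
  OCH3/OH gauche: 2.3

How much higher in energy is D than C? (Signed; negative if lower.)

+0.5 kJ/mol

D (staggered): Et–NH2 gauche, Et–NH2 gauche, OH–CN gauche, OH–NH2 gauche, CH2Cl–CN gauche, CH2Cl–NH2 gauche; 3.8 + 3.8 + 2.0 + 2.4 + 3.3 + 4.0 = 19.3 kJ/mol.
C (staggered): Et–CN gauche, Et–NH2 gauche, OH–NH2 gauche, OH–NH2 gauche, CH2Cl–CN gauche, CH2Cl–NH2 gauche; 2.9 + 3.8 + 2.4 + 2.4 + 3.3 + 4.0 = 18.8 kJ/mol.
E(D) − E(C) = 19.3 − 18.8 = +0.5 kJ/mol.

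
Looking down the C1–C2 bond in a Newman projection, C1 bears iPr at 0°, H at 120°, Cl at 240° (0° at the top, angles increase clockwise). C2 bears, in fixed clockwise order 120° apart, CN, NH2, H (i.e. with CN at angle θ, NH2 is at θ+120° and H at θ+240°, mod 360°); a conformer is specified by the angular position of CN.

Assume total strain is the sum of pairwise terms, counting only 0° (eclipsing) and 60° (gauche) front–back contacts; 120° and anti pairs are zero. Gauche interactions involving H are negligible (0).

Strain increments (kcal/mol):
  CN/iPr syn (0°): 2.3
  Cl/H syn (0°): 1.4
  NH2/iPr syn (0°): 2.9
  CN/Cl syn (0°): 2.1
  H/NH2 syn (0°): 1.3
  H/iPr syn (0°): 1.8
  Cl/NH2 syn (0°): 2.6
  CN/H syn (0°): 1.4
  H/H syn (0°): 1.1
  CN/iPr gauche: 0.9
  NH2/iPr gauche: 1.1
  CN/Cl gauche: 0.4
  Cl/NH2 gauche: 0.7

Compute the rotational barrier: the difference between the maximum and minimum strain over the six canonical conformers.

4.5 kcal/mol

CN at 0° is eclipsed. iPr at 0° is eclipsed with CN at 0° (2.3); H at 120° is eclipsed with NH2 at 120° (1.3); Cl at 240° is eclipsed with H at 240° (1.4). Total 5.0 kcal/mol.
CN at 60° is staggered. iPr at 0° is gauche with CN at 60° (0.9); Cl at 240° is gauche with NH2 at 180° (0.7). Total 1.6 kcal/mol.
CN at 120° is eclipsed. iPr at 0° is eclipsed with H at 0° (1.8); H at 120° is eclipsed with CN at 120° (1.4); Cl at 240° is eclipsed with NH2 at 240° (2.6). Total 5.8 kcal/mol.
CN at 180° is staggered. iPr at 0° is gauche with NH2 at 300° (1.1); Cl at 240° is gauche with CN at 180° (0.4); Cl at 240° is gauche with NH2 at 300° (0.7). Total 2.2 kcal/mol.
CN at 240° is eclipsed. iPr at 0° is eclipsed with NH2 at 0° (2.9); H at 120° is eclipsed with H at 120° (1.1); Cl at 240° is eclipsed with CN at 240° (2.1). Total 6.1 kcal/mol.
CN at 300° is staggered. iPr at 0° is gauche with CN at 300° (0.9); iPr at 0° is gauche with NH2 at 60° (1.1); Cl at 240° is gauche with CN at 300° (0.4). Total 2.4 kcal/mol.
Max at 240° (6.1 kcal/mol), min at 60° (1.6 kcal/mol); barrier = 4.5 kcal/mol.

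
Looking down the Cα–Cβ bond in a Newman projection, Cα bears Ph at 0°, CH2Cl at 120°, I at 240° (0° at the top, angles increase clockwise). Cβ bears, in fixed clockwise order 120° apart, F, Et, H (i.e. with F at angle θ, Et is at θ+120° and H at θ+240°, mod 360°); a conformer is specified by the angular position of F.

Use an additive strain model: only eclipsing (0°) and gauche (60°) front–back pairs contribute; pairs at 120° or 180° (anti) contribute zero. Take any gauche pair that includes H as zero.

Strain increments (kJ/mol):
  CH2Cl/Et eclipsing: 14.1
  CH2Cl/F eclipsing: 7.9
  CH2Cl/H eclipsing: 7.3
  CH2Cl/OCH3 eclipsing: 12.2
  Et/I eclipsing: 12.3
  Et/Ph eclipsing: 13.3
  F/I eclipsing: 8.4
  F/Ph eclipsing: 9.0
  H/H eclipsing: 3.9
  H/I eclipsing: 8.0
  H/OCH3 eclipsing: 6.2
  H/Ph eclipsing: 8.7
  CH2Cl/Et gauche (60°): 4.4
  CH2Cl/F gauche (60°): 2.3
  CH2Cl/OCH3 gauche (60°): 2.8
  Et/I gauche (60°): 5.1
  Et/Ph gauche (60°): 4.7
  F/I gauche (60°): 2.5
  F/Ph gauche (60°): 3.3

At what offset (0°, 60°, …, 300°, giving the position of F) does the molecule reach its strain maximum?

0°

F at 0° is eclipsed. Ph at 0° is eclipsed with F at 0° (9.0); CH2Cl at 120° is eclipsed with Et at 120° (14.1); I at 240° is eclipsed with H at 240° (8.0). Total 31.1 kJ/mol.
F at 60° is staggered. Ph at 0° is gauche with F at 60° (3.3); CH2Cl at 120° is gauche with F at 60° (2.3); CH2Cl at 120° is gauche with Et at 180° (4.4); I at 240° is gauche with Et at 180° (5.1). Total 15.1 kJ/mol.
F at 120° is eclipsed. Ph at 0° is eclipsed with H at 0° (8.7); CH2Cl at 120° is eclipsed with F at 120° (7.9); I at 240° is eclipsed with Et at 240° (12.3). Total 28.9 kJ/mol.
F at 180° is staggered. Ph at 0° is gauche with Et at 300° (4.7); CH2Cl at 120° is gauche with F at 180° (2.3); I at 240° is gauche with F at 180° (2.5); I at 240° is gauche with Et at 300° (5.1). Total 14.6 kJ/mol.
F at 240° is eclipsed. Ph at 0° is eclipsed with Et at 0° (13.3); CH2Cl at 120° is eclipsed with H at 120° (7.3); I at 240° is eclipsed with F at 240° (8.4). Total 29.0 kJ/mol.
F at 300° is staggered. Ph at 0° is gauche with F at 300° (3.3); Ph at 0° is gauche with Et at 60° (4.7); CH2Cl at 120° is gauche with Et at 60° (4.4); I at 240° is gauche with F at 300° (2.5). Total 14.9 kJ/mol.
The maximum (31.1 kJ/mol) occurs with F at 0°.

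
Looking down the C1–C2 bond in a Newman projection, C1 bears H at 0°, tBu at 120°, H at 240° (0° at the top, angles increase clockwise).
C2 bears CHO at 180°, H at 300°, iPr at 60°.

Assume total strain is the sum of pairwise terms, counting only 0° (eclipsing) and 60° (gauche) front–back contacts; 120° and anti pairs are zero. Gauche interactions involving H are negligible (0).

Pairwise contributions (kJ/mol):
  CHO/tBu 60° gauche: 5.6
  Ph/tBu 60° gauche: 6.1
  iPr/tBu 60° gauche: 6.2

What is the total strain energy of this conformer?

This conformer is staggered. tBu at 120° is gauche with CHO at 180° (5.6); tBu at 120° is gauche with iPr at 60° (6.2). Total 11.8 kJ/mol.

11.8 kJ/mol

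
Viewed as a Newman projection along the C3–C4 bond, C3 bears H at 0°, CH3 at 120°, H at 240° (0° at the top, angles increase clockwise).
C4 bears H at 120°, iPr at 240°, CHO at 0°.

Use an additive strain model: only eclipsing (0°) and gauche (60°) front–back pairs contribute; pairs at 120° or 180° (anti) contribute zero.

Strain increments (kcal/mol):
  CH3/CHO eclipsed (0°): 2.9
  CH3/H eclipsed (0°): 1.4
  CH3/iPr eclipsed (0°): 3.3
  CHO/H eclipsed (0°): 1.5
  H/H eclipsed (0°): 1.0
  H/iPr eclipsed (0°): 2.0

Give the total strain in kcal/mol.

4.9 kcal/mol

This conformer (eclipsed): H(0°)/CHO(0°) eclipsed 1.5; CH3(120°)/H(120°) eclipsed 1.4; H(240°)/iPr(240°) eclipsed 2.0 → 4.9 kcal/mol.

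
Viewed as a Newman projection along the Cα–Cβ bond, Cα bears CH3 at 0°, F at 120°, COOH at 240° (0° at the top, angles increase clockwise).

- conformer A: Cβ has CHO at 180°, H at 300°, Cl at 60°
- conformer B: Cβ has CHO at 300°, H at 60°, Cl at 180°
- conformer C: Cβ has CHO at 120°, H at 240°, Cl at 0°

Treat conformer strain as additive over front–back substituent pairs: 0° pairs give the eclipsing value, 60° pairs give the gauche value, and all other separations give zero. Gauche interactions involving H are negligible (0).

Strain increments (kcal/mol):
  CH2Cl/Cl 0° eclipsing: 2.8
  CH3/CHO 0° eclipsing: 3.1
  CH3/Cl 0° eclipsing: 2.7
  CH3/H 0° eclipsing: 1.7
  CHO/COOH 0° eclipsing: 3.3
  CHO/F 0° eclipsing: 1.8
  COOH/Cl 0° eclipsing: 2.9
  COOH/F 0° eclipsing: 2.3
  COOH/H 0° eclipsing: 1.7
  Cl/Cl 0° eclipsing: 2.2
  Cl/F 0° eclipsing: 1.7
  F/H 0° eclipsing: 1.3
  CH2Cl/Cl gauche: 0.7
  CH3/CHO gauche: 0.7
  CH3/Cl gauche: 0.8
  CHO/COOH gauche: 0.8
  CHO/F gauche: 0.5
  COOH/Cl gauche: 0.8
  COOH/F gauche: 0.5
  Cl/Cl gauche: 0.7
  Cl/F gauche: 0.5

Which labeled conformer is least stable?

A (staggered): CH3–Cl gauche, F–CHO gauche, F–Cl gauche, COOH–CHO gauche; 0.8 + 0.5 + 0.5 + 0.8 = 2.6 kcal/mol.
B (staggered): CH3–CHO gauche, F–Cl gauche, COOH–CHO gauche, COOH–Cl gauche; 0.7 + 0.5 + 0.8 + 0.8 = 2.8 kcal/mol.
C (eclipsed): CH3–Cl eclipsed, F–CHO eclipsed, COOH–H eclipsed; 2.7 + 1.8 + 1.7 = 6.2 kcal/mol.
C has the highest total (6.2 kcal/mol).

C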